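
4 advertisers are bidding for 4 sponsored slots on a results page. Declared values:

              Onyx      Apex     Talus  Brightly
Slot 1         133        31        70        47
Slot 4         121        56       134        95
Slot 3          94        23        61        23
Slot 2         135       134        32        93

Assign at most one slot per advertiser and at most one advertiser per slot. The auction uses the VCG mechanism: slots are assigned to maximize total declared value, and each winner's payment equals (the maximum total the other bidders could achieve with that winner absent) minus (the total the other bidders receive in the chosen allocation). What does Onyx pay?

Efficient allocation: Onyx→Slot 1 ($133), Apex→Slot 2 ($134), Talus→Slot 4 ($134), Brightly→Slot 3 ($23); total welfare W = $424.
Onyx receives Slot 1 at value $133, so the others get W − 133 = $291.
Without Onyx: best allocation of the remaining 3 bidders over all 4 slots is Apex→Slot 2 ($134), Talus→Slot 4 ($134), Brightly→Slot 1 ($47), total $315.
VCG payment = (others' best without Onyx) − (others' welfare with Onyx) = 315 − 291 = $24.

Onyx pays $24.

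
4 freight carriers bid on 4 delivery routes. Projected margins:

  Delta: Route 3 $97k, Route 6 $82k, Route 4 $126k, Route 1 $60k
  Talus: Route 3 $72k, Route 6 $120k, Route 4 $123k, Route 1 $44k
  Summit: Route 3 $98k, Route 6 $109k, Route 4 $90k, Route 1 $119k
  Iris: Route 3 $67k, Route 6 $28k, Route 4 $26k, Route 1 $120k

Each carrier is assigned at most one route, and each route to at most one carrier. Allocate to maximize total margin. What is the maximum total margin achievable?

Maximum total: $464k

Optimal: Delta→Route 4 ($126k), Talus→Route 6 ($120k), Summit→Route 3 ($98k), Iris→Route 1 ($120k) — total 126+120+98+120 = $464k.
Row-greedy (each carrier in turn takes its best remaining route) gives $432k, worse by 32.
No other one-to-one assignment exceeds $464k.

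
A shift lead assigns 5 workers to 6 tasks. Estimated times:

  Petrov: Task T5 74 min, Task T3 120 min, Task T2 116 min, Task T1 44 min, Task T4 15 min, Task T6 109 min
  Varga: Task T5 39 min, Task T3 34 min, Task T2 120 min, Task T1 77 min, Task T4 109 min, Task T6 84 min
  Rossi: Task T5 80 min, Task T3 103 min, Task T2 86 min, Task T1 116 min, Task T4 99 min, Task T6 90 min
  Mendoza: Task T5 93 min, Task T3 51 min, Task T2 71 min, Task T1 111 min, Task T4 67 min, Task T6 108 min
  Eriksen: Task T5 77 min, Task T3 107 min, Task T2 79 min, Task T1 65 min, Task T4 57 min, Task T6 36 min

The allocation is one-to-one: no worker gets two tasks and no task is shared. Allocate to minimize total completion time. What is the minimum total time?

Optimal: Petrov→Task T4 (15 min), Varga→Task T5 (39 min), Rossi→Task T2 (86 min), Mendoza→Task T3 (51 min), Eriksen→Task T6 (36 min) — total 15+39+86+51+36 = 227 min.

Minimum total: 227 min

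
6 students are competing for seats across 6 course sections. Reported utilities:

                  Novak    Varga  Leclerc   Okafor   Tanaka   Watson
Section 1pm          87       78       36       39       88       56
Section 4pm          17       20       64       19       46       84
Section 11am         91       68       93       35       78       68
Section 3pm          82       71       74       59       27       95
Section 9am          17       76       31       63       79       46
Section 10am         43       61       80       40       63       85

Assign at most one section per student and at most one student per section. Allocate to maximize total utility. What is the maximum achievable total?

This is a one-to-one assignment (maximum-weight bipartite matching).
Optimal: Novak→Section 11am (91 points), Varga→Section 9am (76 points), Leclerc→Section 10am (80 points), Okafor→Section 3pm (59 points), Tanaka→Section 1pm (88 points), Watson→Section 4pm (84 points) — total 91+76+80+59+88+84 = 478 points.

Maximum total: 478 points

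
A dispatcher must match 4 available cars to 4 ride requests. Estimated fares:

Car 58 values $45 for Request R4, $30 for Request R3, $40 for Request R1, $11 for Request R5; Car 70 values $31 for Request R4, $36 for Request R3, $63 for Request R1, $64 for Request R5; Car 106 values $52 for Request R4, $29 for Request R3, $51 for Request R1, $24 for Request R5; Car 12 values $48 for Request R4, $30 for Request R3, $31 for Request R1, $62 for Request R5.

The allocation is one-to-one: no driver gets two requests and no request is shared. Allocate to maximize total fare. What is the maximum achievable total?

Optimal: Car 58→Request R3 ($30), Car 70→Request R1 ($63), Car 106→Request R4 ($52), Car 12→Request R5 ($62) — total 30+63+52+62 = $207.
Row-greedy (each driver in turn takes its best remaining request) gives $190, worse by 17.
No other one-to-one assignment exceeds $207.

Max total: $207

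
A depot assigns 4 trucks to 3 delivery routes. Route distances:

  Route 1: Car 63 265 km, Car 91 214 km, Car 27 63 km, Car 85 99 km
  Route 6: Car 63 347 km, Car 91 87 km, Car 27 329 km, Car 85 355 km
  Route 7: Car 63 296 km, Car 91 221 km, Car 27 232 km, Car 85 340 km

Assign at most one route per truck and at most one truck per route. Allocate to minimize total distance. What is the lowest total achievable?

Optimal: Car 85→Route 1 (99 km), Car 91→Route 6 (87 km), Car 27→Route 7 (232 km) — total 99+87+232 = 418 km.
Row-greedy (each truck in turn takes its cheapest remaining route) gives 584 km, worse by 166.
No other one-to-one assignment undercuts 418 km.

Minimum total: 418 km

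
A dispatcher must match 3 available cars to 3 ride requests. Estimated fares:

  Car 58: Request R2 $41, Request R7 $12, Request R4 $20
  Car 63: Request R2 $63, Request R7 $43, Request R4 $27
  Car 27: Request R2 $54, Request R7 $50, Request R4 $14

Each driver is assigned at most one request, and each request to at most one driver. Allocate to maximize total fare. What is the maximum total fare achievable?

This is the linear assignment problem.
Optimal: Car 58→Request R4 ($20), Car 63→Request R2 ($63), Car 27→Request R7 ($50) — total 20+63+50 = $133.
Row-greedy (each driver in turn takes its best remaining request) gives $98, worse by 35.
Swapping Car 63↔Car 27 (Car 63→Request R7 $43, Car 27→Request R2 $54) loses 16.
No other one-to-one assignment exceeds $133.

Max total: $133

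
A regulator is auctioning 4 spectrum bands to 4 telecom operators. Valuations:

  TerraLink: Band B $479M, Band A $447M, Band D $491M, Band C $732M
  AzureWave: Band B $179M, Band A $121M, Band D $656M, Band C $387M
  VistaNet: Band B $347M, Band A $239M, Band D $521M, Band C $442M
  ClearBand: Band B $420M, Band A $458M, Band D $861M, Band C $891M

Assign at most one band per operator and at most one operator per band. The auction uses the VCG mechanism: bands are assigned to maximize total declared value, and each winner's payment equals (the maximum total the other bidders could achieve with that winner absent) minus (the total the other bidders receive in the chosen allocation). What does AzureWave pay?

AzureWave pays $255M.

Efficient allocation: TerraLink→Band A ($447M), AzureWave→Band D ($656M), VistaNet→Band B ($347M), ClearBand→Band C ($891M); total welfare W = $2341M.
AzureWave receives Band D at value $656M, so the others get W − 656 = $1685M.
Without AzureWave: best allocation of the remaining 3 bidders over all 4 bands is TerraLink→Band C ($732M), VistaNet→Band B ($347M), ClearBand→Band D ($861M), total $1940M.
VCG payment = (others' best without AzureWave) − (others' welfare with AzureWave) = 1940 − 1685 = $255M.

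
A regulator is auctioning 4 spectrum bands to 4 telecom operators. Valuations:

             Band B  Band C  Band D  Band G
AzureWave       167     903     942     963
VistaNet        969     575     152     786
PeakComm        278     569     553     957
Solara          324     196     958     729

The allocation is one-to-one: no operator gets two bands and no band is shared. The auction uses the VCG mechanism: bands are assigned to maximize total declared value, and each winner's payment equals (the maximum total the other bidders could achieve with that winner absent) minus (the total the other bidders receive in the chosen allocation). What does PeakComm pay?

Efficient allocation: AzureWave→Band C ($903M), VistaNet→Band B ($969M), PeakComm→Band G ($957M), Solara→Band D ($958M); total welfare W = $3787M.
PeakComm receives Band G at value $957M, so the others get W − 957 = $2830M.
Without PeakComm: best allocation of the remaining 3 bidders over all 4 bands is AzureWave→Band G ($963M), VistaNet→Band B ($969M), Solara→Band D ($958M), total $2890M.
VCG payment = (others' best without PeakComm) − (others' welfare with PeakComm) = 2890 − 2830 = $60M.

PeakComm pays $60M.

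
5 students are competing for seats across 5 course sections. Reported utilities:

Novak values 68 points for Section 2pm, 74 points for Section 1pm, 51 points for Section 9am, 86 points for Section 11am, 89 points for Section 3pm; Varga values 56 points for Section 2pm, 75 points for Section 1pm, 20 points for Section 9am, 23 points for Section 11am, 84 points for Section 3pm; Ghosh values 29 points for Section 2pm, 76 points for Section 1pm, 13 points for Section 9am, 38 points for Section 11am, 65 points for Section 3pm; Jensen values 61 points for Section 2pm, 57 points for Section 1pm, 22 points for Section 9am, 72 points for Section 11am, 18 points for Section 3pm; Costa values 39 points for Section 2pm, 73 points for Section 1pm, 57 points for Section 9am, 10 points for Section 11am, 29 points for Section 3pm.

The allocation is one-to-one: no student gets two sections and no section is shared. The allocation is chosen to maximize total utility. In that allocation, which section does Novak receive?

Novak receives Section 11am.

Optimal: Novak→Section 11am (86 points), Varga→Section 3pm (84 points), Ghosh→Section 1pm (76 points), Jensen→Section 2pm (61 points), Costa→Section 9am (57 points) — total 86+84+76+61+57 = 364 points.
Next-best assignment: Novak→Section 2pm, Varga→Section 3pm, Ghosh→Section 1pm, Jensen→Section 11am, Costa→Section 9am = 357 points.
Swapping Jensen↔Costa (Jensen→Section 9am 22 points, Costa→Section 2pm 39 points) loses 57.
Novak's own top section is Section 3pm (89 points), but forcing Novak→Section 3pm and reassigning the rest optimally gives only 350 points — worse by 14.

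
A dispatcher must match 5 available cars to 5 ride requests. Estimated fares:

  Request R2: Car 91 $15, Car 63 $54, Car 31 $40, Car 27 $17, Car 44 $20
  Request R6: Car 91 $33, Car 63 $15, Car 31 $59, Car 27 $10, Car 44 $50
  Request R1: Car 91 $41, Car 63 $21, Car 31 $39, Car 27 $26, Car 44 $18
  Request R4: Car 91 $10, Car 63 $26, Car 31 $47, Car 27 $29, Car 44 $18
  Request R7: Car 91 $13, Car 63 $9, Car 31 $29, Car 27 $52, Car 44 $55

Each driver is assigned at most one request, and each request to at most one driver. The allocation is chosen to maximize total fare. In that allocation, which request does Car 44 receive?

Optimal: Car 91→Request R1 ($41), Car 63→Request R2 ($54), Car 31→Request R4 ($47), Car 27→Request R7 ($52), Car 44→Request R6 ($50) — total 41+54+47+52+50 = $244.
Row-greedy (each driver in turn takes its best remaining request) gives $224, worse by 20.
No other one-to-one assignment exceeds $244.
Car 44's own top request is Request R7 ($55), but forcing Car 44→Request R7 and reassigning the rest optimally gives only $238 — worse by 6.

Car 44 receives Request R6.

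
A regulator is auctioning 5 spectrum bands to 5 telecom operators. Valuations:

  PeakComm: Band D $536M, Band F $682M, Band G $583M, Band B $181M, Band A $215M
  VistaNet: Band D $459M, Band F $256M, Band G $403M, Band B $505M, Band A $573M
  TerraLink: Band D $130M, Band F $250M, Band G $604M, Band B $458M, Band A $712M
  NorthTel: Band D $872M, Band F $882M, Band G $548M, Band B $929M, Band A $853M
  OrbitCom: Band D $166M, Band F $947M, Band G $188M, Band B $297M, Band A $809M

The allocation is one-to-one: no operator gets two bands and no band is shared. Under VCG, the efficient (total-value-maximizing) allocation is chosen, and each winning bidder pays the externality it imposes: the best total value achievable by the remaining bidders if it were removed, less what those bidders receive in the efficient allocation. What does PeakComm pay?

Efficient allocation: PeakComm→Band G ($583M), VistaNet→Band D ($459M), TerraLink→Band A ($712M), NorthTel→Band B ($929M), OrbitCom→Band F ($947M); total welfare W = $3630M.
PeakComm receives Band G at value $583M, so the others get W − 583 = $3047M.
Without PeakComm: best allocation of the remaining 4 bidders over all 5 bands is VistaNet→Band A ($573M), TerraLink→Band G ($604M), NorthTel→Band B ($929M), OrbitCom→Band F ($947M), total $3053M.
VCG payment = (others' best without PeakComm) − (others' welfare with PeakComm) = 3053 − 3047 = $6M.

PeakComm pays $6M.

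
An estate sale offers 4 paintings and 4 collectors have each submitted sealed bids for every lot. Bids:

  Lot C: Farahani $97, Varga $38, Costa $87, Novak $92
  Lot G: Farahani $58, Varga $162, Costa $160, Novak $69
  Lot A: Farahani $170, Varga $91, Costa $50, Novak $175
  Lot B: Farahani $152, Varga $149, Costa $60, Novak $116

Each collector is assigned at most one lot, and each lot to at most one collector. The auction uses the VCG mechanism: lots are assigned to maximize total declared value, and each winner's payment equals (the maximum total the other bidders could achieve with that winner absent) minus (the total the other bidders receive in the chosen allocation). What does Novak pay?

Novak pays $73.

Efficient allocation: Farahani→Lot C ($97), Varga→Lot B ($149), Costa→Lot G ($160), Novak→Lot A ($175); total welfare W = $581.
Novak receives Lot A at value $175, so the others get W − 175 = $406.
Without Novak: best allocation of the remaining 3 bidders over all 4 lots is Farahani→Lot A ($170), Varga→Lot B ($149), Costa→Lot G ($160), total $479.
VCG payment = (others' best without Novak) − (others' welfare with Novak) = 479 − 406 = $73.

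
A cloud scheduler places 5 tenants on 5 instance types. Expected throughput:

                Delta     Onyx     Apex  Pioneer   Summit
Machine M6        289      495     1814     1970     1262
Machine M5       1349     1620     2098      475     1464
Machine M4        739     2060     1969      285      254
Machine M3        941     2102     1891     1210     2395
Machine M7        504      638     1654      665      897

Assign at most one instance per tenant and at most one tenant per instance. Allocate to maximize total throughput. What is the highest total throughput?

Optimal: Delta→Machine M5 (1349 ops/s), Onyx→Machine M4 (2060 ops/s), Apex→Machine M7 (1654 ops/s), Pioneer→Machine M6 (1970 ops/s), Summit→Machine M3 (2395 ops/s) — total 1349+2060+1654+1970+2395 = 9428 ops/s.
Column-greedy (each instance in turn goes to its best remaining tenant) gives 9027 ops/s, worse by 401.
Next-best assignment: Delta→Machine M7, Onyx→Machine M4, Apex→Machine M5, Pioneer→Machine M6, Summit→Machine M3 = 9027 ops/s.
Swapping Onyx↔Apex (Onyx→Machine M7 638 ops/s, Apex→Machine M4 1969 ops/s) loses 1107.

Maximum total: 9428 ops/s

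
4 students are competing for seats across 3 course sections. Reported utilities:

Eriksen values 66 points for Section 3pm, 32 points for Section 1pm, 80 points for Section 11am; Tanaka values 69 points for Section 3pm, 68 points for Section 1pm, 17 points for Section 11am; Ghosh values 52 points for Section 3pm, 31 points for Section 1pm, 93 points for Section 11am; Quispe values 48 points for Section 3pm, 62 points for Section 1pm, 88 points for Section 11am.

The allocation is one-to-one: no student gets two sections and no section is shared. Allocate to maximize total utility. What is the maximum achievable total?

Treat this as an assignment problem: match each student to one section.
Optimal: Eriksen→Section 3pm (66 points), Tanaka→Section 1pm (68 points), Ghosh→Section 11am (93 points) — total 66+68+93 = 227 points.
Next-best assignment: Tanaka→Section 3pm, Quispe→Section 1pm, Ghosh→Section 11am = 224 points.
Swapping Tanaka↔Ghosh (Tanaka→Section 11am 17 points, Ghosh→Section 1pm 31 points) loses 113.

Maximum total: 227 points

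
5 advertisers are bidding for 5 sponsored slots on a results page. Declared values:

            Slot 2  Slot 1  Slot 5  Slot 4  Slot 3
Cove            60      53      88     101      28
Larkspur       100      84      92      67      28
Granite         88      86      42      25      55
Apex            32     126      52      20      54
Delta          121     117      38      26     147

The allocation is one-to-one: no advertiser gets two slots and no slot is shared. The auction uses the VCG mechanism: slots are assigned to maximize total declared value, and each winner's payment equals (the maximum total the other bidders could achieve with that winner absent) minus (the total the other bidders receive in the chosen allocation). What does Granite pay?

Granite pays $8.

Efficient allocation: Cove→Slot 4 ($101), Larkspur→Slot 5 ($92), Granite→Slot 2 ($88), Apex→Slot 1 ($126), Delta→Slot 3 ($147); total welfare W = $554.
Granite receives Slot 2 at value $88, so the others get W − 88 = $466.
Without Granite: best allocation of the remaining 4 bidders over all 5 slots is Cove→Slot 4 ($101), Larkspur→Slot 2 ($100), Apex→Slot 1 ($126), Delta→Slot 3 ($147), total $474.
VCG payment = (others' best without Granite) − (others' welfare with Granite) = 474 − 466 = $8.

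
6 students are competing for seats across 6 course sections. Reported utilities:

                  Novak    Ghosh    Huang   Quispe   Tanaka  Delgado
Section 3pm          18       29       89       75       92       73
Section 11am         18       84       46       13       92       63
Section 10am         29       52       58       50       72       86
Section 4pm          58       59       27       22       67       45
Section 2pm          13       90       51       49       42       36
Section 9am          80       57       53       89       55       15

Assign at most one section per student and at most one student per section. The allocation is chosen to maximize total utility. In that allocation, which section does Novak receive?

This is a one-to-one assignment (maximum-weight bipartite matching).
Optimal: Novak→Section 4pm (58 points), Ghosh→Section 2pm (90 points), Huang→Section 3pm (89 points), Quispe→Section 9am (89 points), Tanaka→Section 11am (92 points), Delgado→Section 10am (86 points) — total 58+90+89+89+92+86 = 504 points.
Next-best assignment: Novak→Section 4pm, Ghosh→Section 2pm, Huang→Section 3pm, Quispe→Section 9am, Tanaka→Section 10am, Delgado→Section 11am = 461 points.
Novak's own top section is Section 9am (80 points), but forcing Novak→Section 9am and reassigning the rest optimally gives only 459 points — worse by 45.

Novak receives Section 4pm.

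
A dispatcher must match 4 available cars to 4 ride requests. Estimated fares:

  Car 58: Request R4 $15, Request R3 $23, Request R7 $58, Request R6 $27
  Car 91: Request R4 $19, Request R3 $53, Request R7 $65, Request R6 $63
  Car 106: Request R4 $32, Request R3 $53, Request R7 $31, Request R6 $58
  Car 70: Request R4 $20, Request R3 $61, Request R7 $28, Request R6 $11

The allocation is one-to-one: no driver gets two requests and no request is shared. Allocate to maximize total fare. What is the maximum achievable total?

Optimal: Car 58→Request R7 ($58), Car 91→Request R6 ($63), Car 106→Request R4 ($32), Car 70→Request R3 ($61) — total 58+63+32+61 = $214.
Max-entry greedy (repeatedly take the single best remaining cell) gives $199, worse by 15.
Next-best assignment: Car 58→Request R4, Car 91→Request R7, Car 106→Request R6, Car 70→Request R3 = $199.
Swapping Car 106↔Car 58 (Car 106→Request R7 $31, Car 58→Request R4 $15) loses 44.

Maximum total: $214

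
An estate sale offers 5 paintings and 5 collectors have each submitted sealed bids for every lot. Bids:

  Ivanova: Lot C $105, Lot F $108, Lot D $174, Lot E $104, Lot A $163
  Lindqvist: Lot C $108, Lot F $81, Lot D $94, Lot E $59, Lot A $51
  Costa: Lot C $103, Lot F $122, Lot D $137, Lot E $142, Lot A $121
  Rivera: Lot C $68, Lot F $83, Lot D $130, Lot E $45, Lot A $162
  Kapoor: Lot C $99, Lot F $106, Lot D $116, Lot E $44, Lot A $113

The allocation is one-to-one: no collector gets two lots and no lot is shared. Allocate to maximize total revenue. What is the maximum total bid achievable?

This is the linear assignment problem.
Optimal: Ivanova→Lot D ($174), Lindqvist→Lot C ($108), Costa→Lot E ($142), Rivera→Lot A ($162), Kapoor→Lot F ($106) — total 174+108+142+162+106 = $692.
Column-greedy (each lot in turn goes to its best remaining collector) gives $562, worse by 130.
Every other assignment is strictly worse.

Max total: $692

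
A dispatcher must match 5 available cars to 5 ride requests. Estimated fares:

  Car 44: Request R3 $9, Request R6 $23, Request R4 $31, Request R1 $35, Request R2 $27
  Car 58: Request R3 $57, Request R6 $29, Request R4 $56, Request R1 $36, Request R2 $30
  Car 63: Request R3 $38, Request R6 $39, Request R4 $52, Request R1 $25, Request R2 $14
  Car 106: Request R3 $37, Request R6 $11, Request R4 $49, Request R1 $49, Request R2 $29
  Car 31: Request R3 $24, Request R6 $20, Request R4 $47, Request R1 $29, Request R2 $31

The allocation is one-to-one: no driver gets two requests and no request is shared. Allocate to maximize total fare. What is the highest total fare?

Maximum total: $219

Optimal: Car 44→Request R2 ($27), Car 58→Request R3 ($57), Car 63→Request R6 ($39), Car 106→Request R1 ($49), Car 31→Request R4 ($47) — total 27+57+39+49+47 = $219.
Column-greedy (each request in turn goes to its best remaining driver) gives $211, worse by 8.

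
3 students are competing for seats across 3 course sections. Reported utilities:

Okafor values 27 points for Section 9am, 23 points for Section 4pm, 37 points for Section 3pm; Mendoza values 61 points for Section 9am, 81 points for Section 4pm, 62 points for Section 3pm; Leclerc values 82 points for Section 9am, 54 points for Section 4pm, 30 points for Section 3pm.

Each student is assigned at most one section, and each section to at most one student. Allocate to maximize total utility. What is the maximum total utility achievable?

Maximum total: 200 points

Optimal: Okafor→Section 3pm (37 points), Mendoza→Section 4pm (81 points), Leclerc→Section 9am (82 points) — total 37+81+82 = 200 points.
Next-best assignment: Okafor→Section 4pm, Mendoza→Section 3pm, Leclerc→Section 9am = 167 points.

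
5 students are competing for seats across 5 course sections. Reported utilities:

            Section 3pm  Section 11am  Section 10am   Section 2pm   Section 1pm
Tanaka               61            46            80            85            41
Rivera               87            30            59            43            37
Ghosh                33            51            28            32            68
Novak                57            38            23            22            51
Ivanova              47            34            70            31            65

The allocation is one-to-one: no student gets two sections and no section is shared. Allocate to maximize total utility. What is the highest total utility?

Max total: 348 points

Optimal: Tanaka→Section 2pm (85 points), Rivera→Section 3pm (87 points), Ghosh→Section 1pm (68 points), Novak→Section 11am (38 points), Ivanova→Section 10am (70 points) — total 85+87+68+38+70 = 348 points.
Column-greedy (each section in turn goes to its best remaining student) gives 300 points, worse by 48.
Swapping Novak↔Ivanova (Novak→Section 10am 23 points, Ivanova→Section 11am 34 points) loses 51.
Checked against all permutations: 348 points is optimal.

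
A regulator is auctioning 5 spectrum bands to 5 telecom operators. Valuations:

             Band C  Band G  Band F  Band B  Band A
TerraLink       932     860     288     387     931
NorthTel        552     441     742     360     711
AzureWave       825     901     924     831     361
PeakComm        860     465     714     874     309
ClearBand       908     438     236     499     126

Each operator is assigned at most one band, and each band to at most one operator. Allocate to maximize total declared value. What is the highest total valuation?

Max total: $4356M

Optimal: TerraLink→Band A ($931M), NorthTel→Band F ($742M), AzureWave→Band G ($901M), PeakComm→Band B ($874M), ClearBand→Band C ($908M) — total 931+742+901+874+908 = $4356M.
Row-greedy (each operator in turn takes its best remaining band) gives $3575M, worse by 781.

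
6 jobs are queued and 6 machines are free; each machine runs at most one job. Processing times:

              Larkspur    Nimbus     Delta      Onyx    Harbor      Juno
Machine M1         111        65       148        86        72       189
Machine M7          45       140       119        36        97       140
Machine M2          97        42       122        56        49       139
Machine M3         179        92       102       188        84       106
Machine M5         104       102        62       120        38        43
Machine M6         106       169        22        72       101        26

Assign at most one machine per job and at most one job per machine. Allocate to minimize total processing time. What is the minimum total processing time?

Optimal: Larkspur→Machine M7 (45 min), Nimbus→Machine M1 (65 min), Delta→Machine M6 (22 min), Onyx→Machine M2 (56 min), Harbor→Machine M3 (84 min), Juno→Machine M5 (43 min) — total 45+65+22+56+84+43 = 315 min.
Row-greedy (each job in turn takes its cheapest remaining machine) gives 339 min, worse by 24.

Minimum total: 315 min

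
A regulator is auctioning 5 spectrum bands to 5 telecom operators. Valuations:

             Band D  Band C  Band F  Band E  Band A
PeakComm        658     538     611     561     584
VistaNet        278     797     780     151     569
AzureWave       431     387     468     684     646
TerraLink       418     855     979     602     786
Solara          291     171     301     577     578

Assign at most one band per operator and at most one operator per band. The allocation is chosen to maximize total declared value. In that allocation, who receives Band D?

PeakComm receives Band D.

Optimal: PeakComm→Band D ($658M), VistaNet→Band C ($797M), AzureWave→Band E ($684M), TerraLink→Band F ($979M), Solara→Band A ($578M) — total 658+797+684+979+578 = $3696M.
Column-greedy (each band in turn goes to its best remaining operator) gives $3555M, worse by 141.
Every other assignment is strictly worse.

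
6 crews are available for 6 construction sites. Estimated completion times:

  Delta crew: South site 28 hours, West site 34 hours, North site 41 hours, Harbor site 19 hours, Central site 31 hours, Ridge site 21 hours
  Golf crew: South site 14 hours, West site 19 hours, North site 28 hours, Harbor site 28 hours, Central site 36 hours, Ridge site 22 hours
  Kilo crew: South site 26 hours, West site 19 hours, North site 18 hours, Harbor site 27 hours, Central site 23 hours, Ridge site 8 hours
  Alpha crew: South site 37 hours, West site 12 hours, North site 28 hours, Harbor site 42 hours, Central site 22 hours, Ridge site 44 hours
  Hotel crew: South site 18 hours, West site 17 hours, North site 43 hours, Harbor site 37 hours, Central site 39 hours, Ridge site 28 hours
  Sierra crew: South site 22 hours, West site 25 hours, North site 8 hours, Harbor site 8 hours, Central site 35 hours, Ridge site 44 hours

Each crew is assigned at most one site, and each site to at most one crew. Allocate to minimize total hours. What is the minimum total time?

Min total: 88 hours

Treat this as an assignment problem: match each crew to one site.
Optimal: Delta crew→Harbor site (19 hours), Golf crew→South site (14 hours), Kilo crew→Ridge site (8 hours), Alpha crew→Central site (22 hours), Hotel crew→West site (17 hours), Sierra crew→North site (8 hours) — total 19+14+8+22+17+8 = 88 hours.
Row-greedy (each crew in turn takes its cheapest remaining site) gives 100 hours, worse by 12.
Swapping Golf crew↔Kilo crew (Golf crew→Ridge site 22 hours, Kilo crew→South site 26 hours) adds 26.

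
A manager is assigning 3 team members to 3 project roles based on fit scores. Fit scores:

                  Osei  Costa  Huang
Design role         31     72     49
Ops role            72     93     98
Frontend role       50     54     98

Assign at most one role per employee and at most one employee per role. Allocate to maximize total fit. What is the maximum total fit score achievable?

Maximum total: 242 pts

This is a one-to-one assignment (maximum-weight bipartite matching).
Optimal: Osei→Ops role (72 pts), Costa→Design role (72 pts), Huang→Frontend role (98 pts) — total 72+72+98 = 242 pts.
Max-entry greedy (repeatedly take the single best remaining cell) gives 220 pts, worse by 22.
Next-best assignment: Osei→Design role, Costa→Ops role, Huang→Frontend role = 222 pts.
Swapping Osei↔Huang (Osei→Frontend role 50 pts, Huang→Ops role 98 pts) loses 22.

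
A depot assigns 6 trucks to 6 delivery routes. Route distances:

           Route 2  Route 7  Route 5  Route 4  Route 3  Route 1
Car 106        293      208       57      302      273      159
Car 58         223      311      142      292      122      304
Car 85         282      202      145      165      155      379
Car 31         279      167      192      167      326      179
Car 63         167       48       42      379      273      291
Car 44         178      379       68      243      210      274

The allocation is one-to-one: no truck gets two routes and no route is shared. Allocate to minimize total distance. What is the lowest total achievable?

Min total: 749 km

This is the linear assignment problem.
Optimal: Car 106→Route 5 (57 km), Car 58→Route 3 (122 km), Car 85→Route 4 (165 km), Car 31→Route 1 (179 km), Car 63→Route 7 (48 km), Car 44→Route 2 (178 km) — total 57+122+165+179+48+178 = 749 km.
Row-greedy (each truck in turn takes its cheapest remaining route) gives 952 km, worse by 203.
Next-best assignment: Car 106→Route 1, Car 58→Route 3, Car 85→Route 5, Car 31→Route 4, Car 63→Route 7, Car 44→Route 2 = 819 km.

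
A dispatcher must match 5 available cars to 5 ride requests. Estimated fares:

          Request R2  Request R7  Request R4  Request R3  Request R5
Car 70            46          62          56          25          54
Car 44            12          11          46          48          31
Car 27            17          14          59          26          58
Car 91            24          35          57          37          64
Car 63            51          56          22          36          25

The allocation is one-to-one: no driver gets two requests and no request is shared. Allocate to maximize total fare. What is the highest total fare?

This is a one-to-one assignment (maximum-weight bipartite matching).
Optimal: Car 70→Request R7 ($62), Car 44→Request R3 ($48), Car 27→Request R4 ($59), Car 91→Request R5 ($64), Car 63→Request R2 ($51) — total 62+48+59+64+51 = $284.
Next-best assignment: Car 70→Request R7, Car 44→Request R3, Car 27→Request R5, Car 91→Request R4, Car 63→Request R2 = $276.
No other one-to-one assignment exceeds $284.

Maximum total: $284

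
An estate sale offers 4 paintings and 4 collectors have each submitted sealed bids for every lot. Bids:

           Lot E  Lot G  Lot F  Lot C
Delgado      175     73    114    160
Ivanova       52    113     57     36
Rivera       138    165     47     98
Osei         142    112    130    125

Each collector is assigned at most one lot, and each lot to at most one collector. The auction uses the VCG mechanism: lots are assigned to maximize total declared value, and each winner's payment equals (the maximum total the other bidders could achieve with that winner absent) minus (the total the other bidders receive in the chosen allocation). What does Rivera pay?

Efficient allocation: Delgado→Lot C ($160), Ivanova→Lot G ($113), Rivera→Lot E ($138), Osei→Lot F ($130); total welfare W = $541.
Rivera receives Lot E at value $138, so the others get W − 138 = $403.
Without Rivera: best allocation of the remaining 3 bidders over all 4 lots is Delgado→Lot E ($175), Ivanova→Lot G ($113), Osei→Lot F ($130), total $418.
VCG payment = (others' best without Rivera) − (others' welfare with Rivera) = 418 − 403 = $15.

Rivera pays $15.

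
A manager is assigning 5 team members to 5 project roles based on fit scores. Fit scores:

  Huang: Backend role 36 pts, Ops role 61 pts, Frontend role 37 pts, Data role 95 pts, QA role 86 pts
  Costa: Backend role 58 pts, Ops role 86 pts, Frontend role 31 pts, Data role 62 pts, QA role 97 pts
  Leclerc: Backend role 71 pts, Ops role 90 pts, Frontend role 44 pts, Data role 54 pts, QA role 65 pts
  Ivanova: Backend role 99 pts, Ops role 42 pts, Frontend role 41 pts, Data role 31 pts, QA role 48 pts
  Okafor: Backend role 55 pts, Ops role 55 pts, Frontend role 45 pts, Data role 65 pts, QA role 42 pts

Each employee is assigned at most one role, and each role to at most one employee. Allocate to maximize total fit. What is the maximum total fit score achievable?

This is a one-to-one assignment (maximum-weight bipartite matching).
Optimal: Huang→Data role (95 pts), Costa→QA role (97 pts), Leclerc→Ops role (90 pts), Ivanova→Backend role (99 pts), Okafor→Frontend role (45 pts) — total 95+97+90+99+45 = 426 pts.
No other one-to-one assignment exceeds 426 pts.

Maximum total: 426 pts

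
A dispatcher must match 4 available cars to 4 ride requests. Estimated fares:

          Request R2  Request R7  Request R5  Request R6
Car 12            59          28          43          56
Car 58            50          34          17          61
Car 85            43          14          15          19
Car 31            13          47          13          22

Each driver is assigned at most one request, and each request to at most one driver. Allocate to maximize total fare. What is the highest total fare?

Maximum total: $194

This is a one-to-one assignment (maximum-weight bipartite matching).
Optimal: Car 12→Request R5 ($43), Car 58→Request R6 ($61), Car 85→Request R2 ($43), Car 31→Request R7 ($47) — total 43+61+43+47 = $194.
Max-entry greedy (repeatedly take the single best remaining cell) gives $182, worse by 12.
Next-best assignment: Car 12→Request R2, Car 58→Request R6, Car 85→Request R5, Car 31→Request R7 = $182.
Every other assignment is strictly worse.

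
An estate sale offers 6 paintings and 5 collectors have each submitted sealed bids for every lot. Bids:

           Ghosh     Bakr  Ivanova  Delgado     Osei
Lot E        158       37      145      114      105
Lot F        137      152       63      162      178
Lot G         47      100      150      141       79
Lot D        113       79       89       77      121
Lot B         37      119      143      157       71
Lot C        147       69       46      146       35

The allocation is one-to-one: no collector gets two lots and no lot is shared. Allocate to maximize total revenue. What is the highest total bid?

Max total: $751

Optimal: Ghosh→Lot E ($158), Bakr→Lot B ($119), Ivanova→Lot G ($150), Delgado→Lot C ($146), Osei→Lot F ($178) — total 158+119+150+146+178 = $751.
Max-entry greedy (repeatedly take the single best remaining cell) gives $722, worse by 29.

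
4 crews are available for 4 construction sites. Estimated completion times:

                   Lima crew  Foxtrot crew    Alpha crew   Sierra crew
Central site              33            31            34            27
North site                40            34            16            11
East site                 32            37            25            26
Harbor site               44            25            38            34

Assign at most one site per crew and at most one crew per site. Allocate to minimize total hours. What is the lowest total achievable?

Optimal: Lima crew→Central site (33 hours), Foxtrot crew→Harbor site (25 hours), Alpha crew→East site (25 hours), Sierra crew→North site (11 hours) — total 33+25+25+11 = 94 hours.
Next-best assignment: Lima crew→Central site, Foxtrot crew→Harbor site, Alpha crew→North site, Sierra crew→East site = 100 hours.
Swapping Alpha crew↔Lima crew (Alpha crew→Central site 34 hours, Lima crew→East site 32 hours) adds 8.

Min total: 94 hours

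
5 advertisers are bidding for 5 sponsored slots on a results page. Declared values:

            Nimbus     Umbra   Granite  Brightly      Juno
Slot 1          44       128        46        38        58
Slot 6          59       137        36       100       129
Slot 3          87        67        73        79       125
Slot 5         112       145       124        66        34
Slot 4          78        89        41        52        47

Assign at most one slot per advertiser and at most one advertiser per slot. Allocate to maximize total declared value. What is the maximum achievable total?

This is the linear assignment problem.
Optimal: Nimbus→Slot 4 ($78), Umbra→Slot 1 ($128), Granite→Slot 5 ($124), Brightly→Slot 6 ($100), Juno→Slot 3 ($125) — total 78+128+124+100+125 = $555.
Next-best assignment: Nimbus→Slot 4, Umbra→Slot 1, Granite→Slot 5, Brightly→Slot 3, Juno→Slot 6 = $538.
Every other assignment is strictly worse.

Maximum total: $555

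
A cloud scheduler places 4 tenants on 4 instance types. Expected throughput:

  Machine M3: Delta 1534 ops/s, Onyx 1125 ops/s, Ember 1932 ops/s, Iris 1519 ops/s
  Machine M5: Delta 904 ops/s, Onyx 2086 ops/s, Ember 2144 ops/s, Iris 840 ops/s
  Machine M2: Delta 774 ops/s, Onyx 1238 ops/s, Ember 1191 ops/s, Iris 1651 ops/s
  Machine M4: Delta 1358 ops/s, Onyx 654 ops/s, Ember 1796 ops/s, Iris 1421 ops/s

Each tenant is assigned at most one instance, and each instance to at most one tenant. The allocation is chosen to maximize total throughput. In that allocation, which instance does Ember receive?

This is a one-to-one assignment (maximum-weight bipartite matching).
Optimal: Delta→Machine M3 (1534 ops/s), Onyx→Machine M5 (2086 ops/s), Ember→Machine M4 (1796 ops/s), Iris→Machine M2 (1651 ops/s) — total 1534+2086+1796+1651 = 7067 ops/s.
No other one-to-one assignment exceeds 7067 ops/s.
Ember's own top instance is Machine M5 (2144 ops/s), but forcing Ember→Machine M5 and reassigning the rest optimally gives only 6337 ops/s — worse by 730.

Ember receives Machine M4.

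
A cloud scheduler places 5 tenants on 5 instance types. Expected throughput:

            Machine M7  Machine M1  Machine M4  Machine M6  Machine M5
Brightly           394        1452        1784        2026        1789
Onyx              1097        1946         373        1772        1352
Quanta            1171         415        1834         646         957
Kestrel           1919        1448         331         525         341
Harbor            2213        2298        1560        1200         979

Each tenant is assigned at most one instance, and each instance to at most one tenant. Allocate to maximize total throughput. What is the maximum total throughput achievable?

Max total: 9612 ops/s

Optimal: Brightly→Machine M5 (1789 ops/s), Onyx→Machine M6 (1772 ops/s), Quanta→Machine M4 (1834 ops/s), Kestrel→Machine M7 (1919 ops/s), Harbor→Machine M1 (2298 ops/s) — total 1789+1772+1834+1919+2298 = 9612 ops/s.
Max-entry greedy (repeatedly take the single best remaining cell) gives 9429 ops/s, worse by 183.
Swapping Harbor↔Kestrel (Harbor→Machine M7 2213 ops/s, Kestrel→Machine M1 1448 ops/s) loses 556.
Checked against all permutations: 9612 ops/s is optimal.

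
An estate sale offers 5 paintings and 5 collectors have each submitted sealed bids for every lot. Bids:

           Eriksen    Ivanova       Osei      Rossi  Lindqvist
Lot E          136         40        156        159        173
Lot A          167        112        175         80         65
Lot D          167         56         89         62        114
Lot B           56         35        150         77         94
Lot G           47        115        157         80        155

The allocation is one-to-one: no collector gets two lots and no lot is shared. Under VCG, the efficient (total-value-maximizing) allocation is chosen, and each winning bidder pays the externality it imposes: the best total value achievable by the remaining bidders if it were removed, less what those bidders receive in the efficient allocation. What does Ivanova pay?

Ivanova pays $25.

Efficient allocation: Eriksen→Lot D ($167), Ivanova→Lot A ($112), Osei→Lot B ($150), Rossi→Lot E ($159), Lindqvist→Lot G ($155); total welfare W = $743.
Ivanova receives Lot A at value $112, so the others get W − 112 = $631.
Without Ivanova: best allocation of the remaining 4 bidders over all 5 lots is Eriksen→Lot D ($167), Osei→Lot A ($175), Rossi→Lot E ($159), Lindqvist→Lot G ($155), total $656.
VCG payment = (others' best without Ivanova) − (others' welfare with Ivanova) = 656 − 631 = $25.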